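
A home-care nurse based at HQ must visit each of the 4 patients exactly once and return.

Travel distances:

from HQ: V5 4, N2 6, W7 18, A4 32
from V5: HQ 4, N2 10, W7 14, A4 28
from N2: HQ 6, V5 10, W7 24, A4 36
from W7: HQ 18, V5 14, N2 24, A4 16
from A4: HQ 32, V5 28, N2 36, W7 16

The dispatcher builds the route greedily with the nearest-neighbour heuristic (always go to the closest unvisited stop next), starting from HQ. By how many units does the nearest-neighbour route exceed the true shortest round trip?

From HQ: V5=4, N2=6, W7=18, A4=32 → choose V5 (4).
From V5: N2=10, W7=14, A4=28 → choose N2 (10).
From N2: W7=24, A4=36 → choose W7 (24).
From W7: A4=16 → choose A4 (16).
NN route HQ → V5 → N2 → W7 → A4 → HQ costs 86.
Optimal: HQ → V5 → W7 → A4 → N2 → HQ costs 76 (by enumerating all 12 distinct tours).
Excess = 86 − 76 = 10.

Excess over optimum: 10.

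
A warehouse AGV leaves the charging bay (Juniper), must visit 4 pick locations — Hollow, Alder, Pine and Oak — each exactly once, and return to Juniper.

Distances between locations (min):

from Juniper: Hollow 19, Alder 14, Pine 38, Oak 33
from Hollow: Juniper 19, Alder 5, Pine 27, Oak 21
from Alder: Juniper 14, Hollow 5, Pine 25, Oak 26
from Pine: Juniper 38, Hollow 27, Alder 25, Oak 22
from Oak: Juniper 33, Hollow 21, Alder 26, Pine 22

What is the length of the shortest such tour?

There are 12 distinct closed tours to check (reversals are equivalent).
Juniper→Hollow→Alder→Pine→Oak→Juniper: 19+5+25+22+33 = 104
Juniper→Hollow→Alder→Oak→Pine→Juniper: 19+5+26+22+38 = 110
Juniper→Hollow→Pine→Alder→Oak→Juniper: 19+27+25+26+33 = 130
Juniper→Hollow→Pine→Oak→Alder→Juniper: 19+27+22+26+14 = 108
Juniper→Hollow→Oak→Alder→Pine→Juniper: 19+21+26+25+38 = 129
Juniper→Hollow→Oak→Pine→Alder→Juniper: 19+21+22+25+14 = 101
Juniper→Alder→Hollow→Pine→Oak→Juniper: 14+5+27+22+33 = 101
Juniper→Alder→Hollow→Oak→Pine→Juniper: 14+5+21+22+38 = 100
Juniper→Alder→Pine→Hollow→Oak→Juniper: 14+25+27+21+33 = 120
Juniper→Alder→Oak→Hollow→Pine→Juniper: 14+26+21+27+38 = 126
Juniper→Pine→Hollow→Alder→Oak→Juniper: 38+27+5+26+33 = 129
Juniper→Pine→Alder→Hollow→Oak→Juniper: 38+25+5+21+33 = 122
The minimum is 100.
One optimal route: Juniper → Alder → Hollow → Oak → Pine → Juniper (or its reverse).

Minimum total distance: 100 min.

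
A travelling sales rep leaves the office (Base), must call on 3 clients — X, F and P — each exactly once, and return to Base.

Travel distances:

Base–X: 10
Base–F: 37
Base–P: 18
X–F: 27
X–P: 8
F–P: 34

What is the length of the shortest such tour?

There are 3 distinct closed tours to check (reversals are equivalent).
Base → X → F → P → Base: 10+27+34+18 = 89
Base → X → P → F → Base: 10+8+34+37 = 89
Base → F → X → P → Base: 37+27+8+18 = 90
The minimum is 89.
One optimal route: Base → X → F → P → Base (or its reverse).

Shortest round trip = 89.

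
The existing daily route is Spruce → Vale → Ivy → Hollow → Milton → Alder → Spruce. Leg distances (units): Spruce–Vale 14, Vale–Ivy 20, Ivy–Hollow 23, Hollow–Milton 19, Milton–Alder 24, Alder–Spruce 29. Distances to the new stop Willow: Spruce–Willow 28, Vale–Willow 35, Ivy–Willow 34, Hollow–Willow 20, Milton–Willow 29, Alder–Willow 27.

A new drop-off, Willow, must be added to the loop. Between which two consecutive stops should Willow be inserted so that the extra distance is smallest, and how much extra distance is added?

Insertion cost between consecutive stops i–j is d(i,Willow) + d(Willow,j) − d(i,j):
  between Spruce and Vale: 28 + 35 − 14 = 49
  between Vale and Ivy: 35 + 34 − 20 = 49
  between Ivy and Hollow: 34 + 20 − 23 = 31
  between Hollow and Milton: 20 + 29 − 19 = 30
  between Milton and Alder: 29 + 27 − 24 = 32
  between Alder and Spruce: 27 + 28 − 29 = 26
Cheapest insertion is between Alder and Spruce, adding 26.
New total = 129 + 26 = 155.

+26 — insert Willow between Alder and Spruce.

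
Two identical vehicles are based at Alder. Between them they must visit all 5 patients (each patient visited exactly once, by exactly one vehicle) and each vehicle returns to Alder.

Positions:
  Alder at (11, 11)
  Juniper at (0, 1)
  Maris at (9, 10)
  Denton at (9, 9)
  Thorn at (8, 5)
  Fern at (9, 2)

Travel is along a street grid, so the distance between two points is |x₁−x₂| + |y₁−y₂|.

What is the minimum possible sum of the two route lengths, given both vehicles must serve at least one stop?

Minimum combined distance: 48.

There are 2^4 − 1 = 15 ways to divide the 5 stops into two non-empty groups. For each, the best each vehicle can do is its own shortest tour through its group:
  {Juniper} + {Maris, Denton, Thorn, Fern}: 42 + 24 = 66
  {Maris} + {Juniper, Denton, Thorn, Fern}: 6 + 42 = 48
  {Juniper, Maris} + {Denton, Thorn, Fern}: 42 + 24 = 66
  {Denton} + {Juniper, Maris, Thorn, Fern}: 8 + 42 = 50
  {Juniper, Denton} + {Maris, Thorn, Fern}: 42 + 24 = 66
  {Maris, Denton} + {Juniper, Thorn, Fern}: 8 + 42 = 50
  … (15 splits in total)
Best: vehicle 1 Alder → Maris → Alder = 6; vehicle 2 Alder → Denton → Thorn → Juniper → Fern → Alder = 42; combined 48.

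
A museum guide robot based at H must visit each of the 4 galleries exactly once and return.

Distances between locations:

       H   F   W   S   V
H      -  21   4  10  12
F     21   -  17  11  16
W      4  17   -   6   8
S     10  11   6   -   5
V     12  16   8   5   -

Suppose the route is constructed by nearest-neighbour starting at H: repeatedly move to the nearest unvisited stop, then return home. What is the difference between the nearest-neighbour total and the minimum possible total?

From H: W=4, S=10, V=12, F=21 → choose W (4).
From W: S=6, V=8, F=17 → choose S (6).
From S: V=5, F=11 → choose V (5).
From V: F=16 → choose F (16).
NN route H → W → S → V → F → H costs 52.
Optimal: H → F → S → V → W → H costs 49 (by enumerating all 12 distinct tours).
Excess = 52 − 49 = 3.

3 longer than the optimal tour.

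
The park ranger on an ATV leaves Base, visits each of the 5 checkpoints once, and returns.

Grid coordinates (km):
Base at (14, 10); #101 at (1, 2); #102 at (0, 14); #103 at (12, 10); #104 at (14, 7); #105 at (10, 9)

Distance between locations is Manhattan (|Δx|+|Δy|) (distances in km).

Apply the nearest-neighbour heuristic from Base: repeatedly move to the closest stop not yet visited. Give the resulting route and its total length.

Base → [#103:2 / #104:3 / #105:5 / #102:18 / #101:21] → #103 (2)
#103 → [#105:3 / #104:5 / #102:16 / #101:19] → #105 (3)
#105 → [#104:6 / #102:15 / #101:16] → #104 (6)
#104 → [#101:18 / #102:21] → #101 (18)
#101 → [#102:13] → #102 (13)
Return #102→Base: 18.
Total = 2 + 3 + 6 + 18 + 13 + 18 = 60.

60 km along Base → #103 → #105 → #104 → #101 → #102 → Base.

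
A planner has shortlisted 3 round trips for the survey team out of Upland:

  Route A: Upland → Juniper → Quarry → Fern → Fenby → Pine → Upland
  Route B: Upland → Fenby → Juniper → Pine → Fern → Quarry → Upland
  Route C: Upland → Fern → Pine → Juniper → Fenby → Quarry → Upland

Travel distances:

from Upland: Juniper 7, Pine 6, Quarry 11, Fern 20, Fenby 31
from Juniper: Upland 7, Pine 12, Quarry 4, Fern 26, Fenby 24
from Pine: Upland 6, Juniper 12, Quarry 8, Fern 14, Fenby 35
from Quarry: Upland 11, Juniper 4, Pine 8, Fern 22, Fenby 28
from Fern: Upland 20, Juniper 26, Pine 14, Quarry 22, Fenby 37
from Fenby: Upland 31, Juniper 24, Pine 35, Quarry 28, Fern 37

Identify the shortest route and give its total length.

Route A: 7 + 4 + 22 + 37 + 35 + 6 = 111
Route B: 31 + 24 + 12 + 14 + 22 + 11 = 114
Route C: 20 + 14 + 12 + 24 + 28 + 11 = 109

109 — Route C is the shortest.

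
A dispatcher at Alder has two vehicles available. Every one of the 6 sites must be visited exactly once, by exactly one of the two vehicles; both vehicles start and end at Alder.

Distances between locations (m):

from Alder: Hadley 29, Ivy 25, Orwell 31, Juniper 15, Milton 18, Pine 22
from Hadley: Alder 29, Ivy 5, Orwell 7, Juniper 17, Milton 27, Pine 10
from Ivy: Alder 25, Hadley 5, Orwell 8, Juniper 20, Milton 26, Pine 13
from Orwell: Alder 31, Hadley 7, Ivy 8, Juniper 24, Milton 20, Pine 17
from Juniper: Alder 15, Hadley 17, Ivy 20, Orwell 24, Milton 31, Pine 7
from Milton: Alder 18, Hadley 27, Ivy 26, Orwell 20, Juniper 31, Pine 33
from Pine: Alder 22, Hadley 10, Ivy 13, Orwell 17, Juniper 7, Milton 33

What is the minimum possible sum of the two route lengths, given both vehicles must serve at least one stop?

Minimum combined distance: 108 m.

Try each way of splitting the stops between the two vehicles (each non-empty) and, for each split, find the best tour for each vehicle:
  {Hadley} + {Ivy, Orwell, Juniper, Milton, Pine}: 58 + 81 = 139
  {Ivy} + {Hadley, Orwell, Juniper, Milton, Pine}: 50 + 77 = 127
  {Hadley, Ivy} + {Orwell, Juniper, Milton, Pine}: 59 + 77 = 136
  {Orwell} + {Hadley, Ivy, Juniper, Milton, Pine}: 62 + 81 = 143
  {Hadley, Orwell} + {Ivy, Juniper, Milton, Pine}: 67 + 79 = 146
  {Ivy, Orwell} + {Hadley, Juniper, Milton, Pine}: 64 + 77 = 141
  … (31 splits in total)
  {Milton} + {Hadley, Ivy, Orwell, Juniper, Pine}: 36 + 72 = 108  ← best
Best: vehicle 1 Alder → Milton → Alder = 36; vehicle 2 Alder → Ivy → Orwell → Hadley → Pine → Juniper → Alder = 72; combined 108.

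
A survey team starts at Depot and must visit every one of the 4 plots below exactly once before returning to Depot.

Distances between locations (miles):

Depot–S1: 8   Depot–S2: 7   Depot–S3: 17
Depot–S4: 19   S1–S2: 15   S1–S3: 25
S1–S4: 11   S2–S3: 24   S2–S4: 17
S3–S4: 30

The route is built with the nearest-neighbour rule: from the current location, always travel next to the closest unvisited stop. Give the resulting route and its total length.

Total distance 80 miles via the nearest-neighbour route Depot → S2 → S1 → S4 → S3 → Depot.

At Depot the remaining stops are S2 7, S1 8, S3 17, S4 19; go to S2.
At S2 the remaining stops are S1 15, S4 17, S3 24; go to S1.
At S1 the remaining stops are S4 11, S3 25; go to S4.
At S4 the remaining stops are S3 30; go to S3.
Return S3→Depot: 17.
Total = 7 + 15 + 11 + 30 + 17 = 80.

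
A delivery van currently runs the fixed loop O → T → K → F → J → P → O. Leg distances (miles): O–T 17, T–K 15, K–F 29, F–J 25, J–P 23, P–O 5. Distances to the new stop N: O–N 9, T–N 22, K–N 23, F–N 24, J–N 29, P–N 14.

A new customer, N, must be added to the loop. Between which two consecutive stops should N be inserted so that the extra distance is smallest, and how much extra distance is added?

+14 miles — insert N between O and T.

Insertion cost between consecutive stops i–j is d(i,N) + d(N,j) − d(i,j):
  between O and T: 9 + 22 − 17 = 14
  between T and K: 22 + 23 − 15 = 30
  between K and F: 23 + 24 − 29 = 18
  between F and J: 24 + 29 − 25 = 28
  between J and P: 29 + 14 − 23 = 20
  between P and O: 14 + 9 − 5 = 18
Cheapest insertion is between O and T, adding 14.
New total = 114 + 14 = 128.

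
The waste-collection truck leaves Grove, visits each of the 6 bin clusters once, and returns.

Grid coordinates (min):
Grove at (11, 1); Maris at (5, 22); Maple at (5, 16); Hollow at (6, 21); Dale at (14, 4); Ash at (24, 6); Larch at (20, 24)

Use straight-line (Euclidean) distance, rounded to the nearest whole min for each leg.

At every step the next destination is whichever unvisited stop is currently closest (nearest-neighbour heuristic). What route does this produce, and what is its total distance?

Grove → [Dale:4 / Ash:14 / Maple:16 / Hollow:21 / Maris:22 / Larch:25] → Dale (4)
Dale → [Ash:10 / Maple:15 / Hollow:19 / Maris:20 / Larch:21] → Ash (10)
Ash → [Larch:18 / Maple:21 / Hollow:23 / Maris:25] → Larch (18)
Larch → [Hollow:14 / Maris:15 / Maple:17] → Hollow (14)
Hollow → [Maris:1 / Maple:5] → Maris (1)
Maris → [Maple:6] → Maple (6)
Return Maple→Grove: 16.
Total = 4 + 10 + 18 + 14 + 1 + 6 + 16 = 69.

Total distance 69 min via the nearest-neighbour route Grove → Dale → Ash → Larch → Hollow → Maris → Maple → Grove.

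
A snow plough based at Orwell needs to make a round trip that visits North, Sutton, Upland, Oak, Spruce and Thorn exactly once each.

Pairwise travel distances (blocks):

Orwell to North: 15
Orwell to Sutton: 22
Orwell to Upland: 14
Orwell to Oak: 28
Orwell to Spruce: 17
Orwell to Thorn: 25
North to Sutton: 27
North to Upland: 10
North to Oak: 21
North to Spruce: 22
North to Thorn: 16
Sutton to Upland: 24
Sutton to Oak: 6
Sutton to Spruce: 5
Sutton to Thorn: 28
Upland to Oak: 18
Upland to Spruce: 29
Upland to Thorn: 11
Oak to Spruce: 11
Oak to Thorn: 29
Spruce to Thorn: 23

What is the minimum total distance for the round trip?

With 6 stops there are 6!/2 = 360 distinct round trips (a route and its reverse cost the same).
Orwell → North → Sutton → Upland → Oak → Spruce → Thorn → Orwell: 15+27+24+18+11+23+25 = 143
Orwell → North → Sutton → Upland → Oak → Thorn → Spruce → Orwell: 15+27+24+18+29+23+17 = 153
Orwell → North → Sutton → Upland → Spruce → Oak → Thorn → Orwell: 15+27+24+29+11+29+25 = 160
Orwell → North → Sutton → Upland → Spruce → Thorn → Oak → Orwell: 15+27+24+29+23+29+28 = 175
Orwell → North → Sutton → Upland → Thorn → Oak → Spruce → Orwell: 15+27+24+11+29+11+17 = 134
Orwell → North → Sutton → Upland → Thorn → Spruce → Oak → Orwell: 15+27+24+11+23+11+28 = 139
Orwell → North → Sutton → Oak → Upland → Spruce → Thorn → Orwell: 15+27+6+18+29+23+25 = 143
Orwell → North → Sutton → Oak → Upland → Thorn → Spruce → Orwell: 15+27+6+18+11+23+17 = 117
… (352 more)
Orwell → North → Thorn → Upland → Oak → Sutton → Spruce → Orwell: 15+16+11+18+6+5+17 = 88  ← best
The minimum is 88.
One optimal route: Orwell → North → Thorn → Upland → Oak → Sutton → Spruce → Orwell (or its reverse).

Shortest round trip = 88 blocks.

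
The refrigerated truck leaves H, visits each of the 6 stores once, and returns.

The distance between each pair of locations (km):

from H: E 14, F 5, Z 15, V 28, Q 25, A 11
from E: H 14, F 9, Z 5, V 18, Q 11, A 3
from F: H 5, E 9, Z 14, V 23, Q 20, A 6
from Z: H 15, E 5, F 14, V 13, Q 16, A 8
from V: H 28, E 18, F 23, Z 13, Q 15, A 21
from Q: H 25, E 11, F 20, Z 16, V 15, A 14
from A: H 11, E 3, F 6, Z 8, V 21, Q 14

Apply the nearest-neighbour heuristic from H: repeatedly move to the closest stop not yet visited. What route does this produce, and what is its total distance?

Nearest-neighbour total = 72 km; route H → F → A → E → Z → V → Q → H.

From H: distances to unvisited — F=5, A=11, E=14, Z=15, Q=25, V=28. Nearest is F (5).
From F: distances to unvisited — A=6, E=9, Z=14, Q=20, V=23. Nearest is A (6).
From A: distances to unvisited — E=3, Z=8, Q=14, V=21. Nearest is E (3).
From E: distances to unvisited — Z=5, Q=11, V=18. Nearest is Z (5).
From Z: distances to unvisited — V=13, Q=16. Nearest is V (13).
From V: distances to unvisited — Q=15. Nearest is Q (15).
Return Q→H: 25.
Total = 5 + 6 + 3 + 5 + 13 + 15 + 25 = 72.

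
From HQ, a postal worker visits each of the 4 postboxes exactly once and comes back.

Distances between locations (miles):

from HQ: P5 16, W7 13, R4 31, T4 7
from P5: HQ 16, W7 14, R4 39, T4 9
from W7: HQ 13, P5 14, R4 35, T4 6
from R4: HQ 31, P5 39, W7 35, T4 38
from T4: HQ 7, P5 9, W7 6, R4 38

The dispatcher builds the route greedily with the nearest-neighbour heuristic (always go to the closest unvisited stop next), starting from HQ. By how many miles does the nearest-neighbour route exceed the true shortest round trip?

The nearest-neighbour route is 1 miles longer than optimal.

HQ: T4=7, W7=13, P5=16, R4=31 ⇒ T4
T4: W7=6, P5=9, R4=38 ⇒ W7
W7: P5=14, R4=35 ⇒ P5
P5: R4=39 ⇒ R4
NN route HQ → T4 → W7 → P5 → R4 → HQ costs 97.
Optimal: HQ → R4 → W7 → P5 → T4 → HQ costs 96 (by enumerating all 12 distinct tours).
Excess = 97 − 96 = 1.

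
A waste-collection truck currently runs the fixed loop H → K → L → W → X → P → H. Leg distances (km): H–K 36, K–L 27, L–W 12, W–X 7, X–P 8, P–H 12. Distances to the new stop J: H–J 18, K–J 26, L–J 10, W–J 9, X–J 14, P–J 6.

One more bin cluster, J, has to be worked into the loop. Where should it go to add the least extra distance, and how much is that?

Insertion cost between consecutive stops i–j is d(i,J) + d(J,j) − d(i,j):
  between H and K: 18 + 26 − 36 = 8
  between K and L: 26 + 10 − 27 = 9
  between L and W: 10 + 9 − 12 = 7
  between W and X: 9 + 14 − 7 = 16
  between X and P: 14 + 6 − 8 = 12
  between P and H: 6 + 18 − 12 = 12
Cheapest insertion is between L and W, adding 7.
New total = 102 + 7 = 109.

+7 km — insert J between L and W.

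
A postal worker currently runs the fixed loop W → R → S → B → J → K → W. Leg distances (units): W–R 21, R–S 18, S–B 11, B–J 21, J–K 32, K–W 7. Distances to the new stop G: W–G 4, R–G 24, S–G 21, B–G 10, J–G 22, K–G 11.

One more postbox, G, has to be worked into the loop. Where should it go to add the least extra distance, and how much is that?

Insertion cost between consecutive stops i–j is d(i,G) + d(G,j) − d(i,j):
  between W and R: 4 + 24 − 21 = 7
  between R and S: 24 + 21 − 18 = 27
  between S and B: 21 + 10 − 11 = 20
  between B and J: 10 + 22 − 21 = 11
  between J and K: 22 + 11 − 32 = 1
  between K and W: 11 + 4 − 7 = 8
Cheapest insertion is between J and K, adding 1.
New total = 110 + 1 = 111.

Minimum extra distance: 1, inserting G between J and K.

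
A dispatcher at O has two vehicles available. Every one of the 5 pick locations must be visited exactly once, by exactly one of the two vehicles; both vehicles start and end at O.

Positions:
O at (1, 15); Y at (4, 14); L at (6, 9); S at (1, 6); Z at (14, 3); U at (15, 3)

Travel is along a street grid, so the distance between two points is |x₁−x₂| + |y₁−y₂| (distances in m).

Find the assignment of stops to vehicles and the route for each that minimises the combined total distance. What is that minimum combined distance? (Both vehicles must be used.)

Minimum combined distance: 60 m.

Try each way of splitting the stops between the two vehicles (each non-empty) and, for each split, find the best tour for each vehicle:
  {Y} + {L, S, Z, U}: 8 + 52 = 60
  {L} + {Y, S, Z, U}: 22 + 52 = 74
  {Y, L} + {S, Z, U}: 22 + 52 = 74
  {S} + {Y, L, Z, U}: 18 + 52 = 70
  {Y, S} + {L, Z, U}: 24 + 52 = 76
  {L, S} + {Y, Z, U}: 28 + 52 = 80
  … (15 splits in total)
Best: vehicle 1 O → Y → O = 8; vehicle 2 O → L → Z → U → S → O = 52; combined 60.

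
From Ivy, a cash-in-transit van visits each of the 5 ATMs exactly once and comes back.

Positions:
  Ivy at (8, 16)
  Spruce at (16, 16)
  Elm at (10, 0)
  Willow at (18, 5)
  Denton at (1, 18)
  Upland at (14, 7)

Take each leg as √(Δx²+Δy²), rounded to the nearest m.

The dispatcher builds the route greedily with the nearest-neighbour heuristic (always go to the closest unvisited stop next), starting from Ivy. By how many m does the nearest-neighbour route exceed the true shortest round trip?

Excess over optimum: 3 m.

Ivy: Denton=7, Spruce=8, Upland=11, Willow=15, Elm=16 ⇒ Denton
Denton: Spruce=15, Upland=17, Elm=20, Willow=21 ⇒ Spruce
Spruce: Upland=9, Willow=11, Elm=17 ⇒ Upland
Upland: Willow=4, Elm=8 ⇒ Willow
Willow: Elm=9 ⇒ Elm
NN route Ivy → Denton → Spruce → Upland → Willow → Elm → Ivy costs 60.
Optimal: Ivy → Spruce → Upland → Willow → Elm → Denton → Ivy costs 57 (by enumerating all 60 distinct tours).
Excess = 60 − 57 = 3.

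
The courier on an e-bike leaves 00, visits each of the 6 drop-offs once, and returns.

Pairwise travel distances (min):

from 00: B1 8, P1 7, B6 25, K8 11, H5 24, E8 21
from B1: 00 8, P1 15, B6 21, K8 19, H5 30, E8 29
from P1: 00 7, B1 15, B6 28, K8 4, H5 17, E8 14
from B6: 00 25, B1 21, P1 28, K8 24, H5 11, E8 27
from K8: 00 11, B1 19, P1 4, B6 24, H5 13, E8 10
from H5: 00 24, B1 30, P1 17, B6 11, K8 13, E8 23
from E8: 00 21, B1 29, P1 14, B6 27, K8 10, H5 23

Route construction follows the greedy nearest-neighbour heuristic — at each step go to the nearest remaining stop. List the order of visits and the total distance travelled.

Nearest-neighbour total = 84 min; route 00 → P1 → K8 → E8 → H5 → B6 → B1 → 00.

00 → [P1:7 / B1:8 / K8:11 / E8:21 / H5:24 / B6:25] → P1 (7)
P1 → [K8:4 / E8:14 / B1:15 / H5:17 / B6:28] → K8 (4)
K8 → [E8:10 / H5:13 / B1:19 / B6:24] → E8 (10)
E8 → [H5:23 / B6:27 / B1:29] → H5 (23)
H5 → [B6:11 / B1:30] → B6 (11)
B6 → [B1:21] → B1 (21)
Return B1→00: 8.
Total = 7 + 4 + 10 + 23 + 11 + 21 + 8 = 84.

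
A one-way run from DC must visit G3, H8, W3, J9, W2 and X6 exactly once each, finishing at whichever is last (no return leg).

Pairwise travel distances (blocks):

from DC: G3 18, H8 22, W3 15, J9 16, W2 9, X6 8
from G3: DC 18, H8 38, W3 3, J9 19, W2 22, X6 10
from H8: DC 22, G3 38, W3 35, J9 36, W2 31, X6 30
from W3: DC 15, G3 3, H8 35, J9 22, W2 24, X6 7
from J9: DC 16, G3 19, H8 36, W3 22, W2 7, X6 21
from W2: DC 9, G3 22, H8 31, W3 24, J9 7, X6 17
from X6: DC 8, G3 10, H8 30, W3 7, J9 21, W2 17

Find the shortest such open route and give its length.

Minimum one-way distance = 75 blocks.

There are 6! = 720 possible orderings.
DC→G3→H8→W3→J9→W2→X6: 18+38+35+22+7+17 = 137
DC→G3→H8→W3→J9→X6→W2: 18+38+35+22+21+17 = 151
DC→G3→H8→W3→W2→J9→X6: 18+38+35+24+7+21 = 143
DC→G3→H8→W3→W2→X6→J9: 18+38+35+24+17+21 = 153
DC→G3→H8→W3→X6→J9→W2: 18+38+35+7+21+7 = 126
DC→G3→H8→W3→X6→W2→J9: 18+38+35+7+17+7 = 122
DC→G3→H8→J9→W3→W2→X6: 18+38+36+22+24+17 = 155
DC→G3→H8→J9→W3→X6→W2: 18+38+36+22+7+17 = 138
… (712 more)
DC→W2→J9→G3→W3→X6→H8: 9+7+19+3+7+30 = 75  ← best
The minimum is 75.
One shortest path: DC → W2 → J9 → G3 → W3 → X6 → H8.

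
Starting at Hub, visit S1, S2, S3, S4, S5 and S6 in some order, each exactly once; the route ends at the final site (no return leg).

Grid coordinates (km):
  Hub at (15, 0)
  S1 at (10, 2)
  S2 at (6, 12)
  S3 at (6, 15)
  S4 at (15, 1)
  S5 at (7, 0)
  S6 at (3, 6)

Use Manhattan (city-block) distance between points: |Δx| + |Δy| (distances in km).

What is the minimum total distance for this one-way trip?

Shortest open route: 34 km.

There are 6! = 720 possible orderings.
Hub - S1 - S2 - S3 - S4 - S5 - S6: 7+14+3+23+9+10 = 66
Hub - S1 - S2 - S3 - S4 - S6 - S5: 7+14+3+23+17+10 = 74
Hub - S1 - S2 - S3 - S5 - S4 - S6: 7+14+3+16+9+17 = 66
Hub - S1 - S2 - S3 - S5 - S6 - S4: 7+14+3+16+10+17 = 67
Hub - S1 - S2 - S3 - S6 - S4 - S5: 7+14+3+12+17+9 = 62
Hub - S1 - S2 - S3 - S6 - S5 - S4: 7+14+3+12+10+9 = 55
Hub - S1 - S2 - S4 - S3 - S5 - S6: 7+14+20+23+16+10 = 90
Hub - S1 - S2 - S4 - S3 - S6 - S5: 7+14+20+23+12+10 = 86
… (712 more)
Hub - S4 - S1 - S5 - S6 - S2 - S3: 1+6+5+10+9+3 = 34  ← best
The minimum is 34.
One shortest path: Hub → S4 → S1 → S5 → S6 → S2 → S3.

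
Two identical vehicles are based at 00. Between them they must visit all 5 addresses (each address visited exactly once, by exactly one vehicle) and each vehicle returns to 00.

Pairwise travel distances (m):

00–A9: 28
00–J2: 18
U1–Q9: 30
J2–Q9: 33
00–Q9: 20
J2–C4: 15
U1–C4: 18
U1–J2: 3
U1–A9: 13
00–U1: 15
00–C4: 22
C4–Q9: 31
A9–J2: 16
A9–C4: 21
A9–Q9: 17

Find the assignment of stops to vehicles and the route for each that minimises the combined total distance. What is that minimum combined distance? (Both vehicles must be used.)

There are 2^4 − 1 = 15 ways to divide the 5 stops into two non-empty groups. For each, the best each vehicle can do is its own shortest tour through its group:
  {U1} + {A9, J2, C4, Q9}: 30 + 90 = 120
  {A9} + {U1, J2, C4, Q9}: 56 + 84 = 140
  {U1, A9} + {J2, C4, Q9}: 56 + 84 = 140
  {J2} + {U1, A9, C4, Q9}: 36 + 90 = 126
  {U1, J2} + {A9, C4, Q9}: 36 + 80 = 116
  {A9, J2} + {U1, C4, Q9}: 62 + 84 = 146
  … (15 splits in total)
  {C4} + {U1, A9, J2, Q9}: 44 + 71 = 115  ← best
Best: vehicle 1 00 → C4 → 00 = 44; vehicle 2 00 → U1 → J2 → A9 → Q9 → 00 = 71; combined 115.

115 m — the smallest possible combined total.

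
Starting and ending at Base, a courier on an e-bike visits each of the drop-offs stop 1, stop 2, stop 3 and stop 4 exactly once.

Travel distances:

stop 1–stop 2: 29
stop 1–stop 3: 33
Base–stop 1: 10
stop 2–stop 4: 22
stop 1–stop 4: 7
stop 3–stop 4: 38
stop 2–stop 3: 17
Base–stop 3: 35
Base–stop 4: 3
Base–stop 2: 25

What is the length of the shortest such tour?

Minimum total distance: 85.

With 4 stops there are 4!/2 = 12 distinct round trips (a route and its reverse cost the same).
Base - stop 1 - stop 2 - stop 3 - stop 4 - Base: 10+29+17+38+3 = 97
Base - stop 1 - stop 2 - stop 4 - stop 3 - Base: 10+29+22+38+35 = 134
Base - stop 1 - stop 3 - stop 2 - stop 4 - Base: 10+33+17+22+3 = 85
Base - stop 1 - stop 3 - stop 4 - stop 2 - Base: 10+33+38+22+25 = 128
Base - stop 1 - stop 4 - stop 2 - stop 3 - Base: 10+7+22+17+35 = 91
Base - stop 1 - stop 4 - stop 3 - stop 2 - Base: 10+7+38+17+25 = 97
Base - stop 2 - stop 1 - stop 3 - stop 4 - Base: 25+29+33+38+3 = 128
Base - stop 2 - stop 1 - stop 4 - stop 3 - Base: 25+29+7+38+35 = 134
Base - stop 2 - stop 3 - stop 1 - stop 4 - Base: 25+17+33+7+3 = 85
Base - stop 2 - stop 4 - stop 1 - stop 3 - Base: 25+22+7+33+35 = 122
Base - stop 3 - stop 1 - stop 2 - stop 4 - Base: 35+33+29+22+3 = 122
Base - stop 3 - stop 2 - stop 1 - stop 4 - Base: 35+17+29+7+3 = 91
The minimum is 85.
One optimal route: Base → stop 1 → stop 3 → stop 2 → stop 4 → Base (or its reverse).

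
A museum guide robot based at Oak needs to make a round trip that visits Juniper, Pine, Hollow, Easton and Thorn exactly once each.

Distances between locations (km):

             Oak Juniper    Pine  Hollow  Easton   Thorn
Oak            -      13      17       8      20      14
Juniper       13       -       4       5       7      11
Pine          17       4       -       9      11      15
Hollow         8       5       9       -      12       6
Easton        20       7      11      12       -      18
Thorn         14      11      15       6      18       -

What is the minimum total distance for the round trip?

With 5 stops there are 5!/2 = 60 distinct round trips (a route and its reverse cost the same).
Oak → Juniper → Pine → Hollow → Easton → Thorn → Oak: 13+4+9+12+18+14 = 70
Oak → Juniper → Pine → Hollow → Thorn → Easton → Oak: 13+4+9+6+18+20 = 70
Oak → Juniper → Pine → Easton → Hollow → Thorn → Oak: 13+4+11+12+6+14 = 60
Oak → Juniper → Pine → Easton → Thorn → Hollow → Oak: 13+4+11+18+6+8 = 60
Oak → Juniper → Pine → Thorn → Hollow → Easton → Oak: 13+4+15+6+12+20 = 70
Oak → Juniper → Pine → Thorn → Easton → Hollow → Oak: 13+4+15+18+12+8 = 70
Oak → Juniper → Hollow → Pine → Easton → Thorn → Oak: 13+5+9+11+18+14 = 70
Oak → Juniper → Hollow → Pine → Thorn → Easton → Oak: 13+5+9+15+18+20 = 80
Oak → Juniper → Hollow → Easton → Pine → Thorn → Oak: 13+5+12+11+15+14 = 70
Oak → Juniper → Hollow → Easton → Thorn → Pine → Oak: 13+5+12+18+15+17 = 80
Oak → Juniper → Hollow → Thorn → Pine → Easton → Oak: 13+5+6+15+11+20 = 70
Oak → Juniper → Hollow → Thorn → Easton → Pine → Oak: 13+5+6+18+11+17 = 70
Oak → Juniper → Easton → Pine → Hollow → Thorn → Oak: 13+7+11+9+6+14 = 60
Oak → Juniper → Easton → Pine → Thorn → Hollow → Oak: 13+7+11+15+6+8 = 60
… (46 more)
The minimum is 60.
One optimal route: Oak → Juniper → Pine → Easton → Hollow → Thorn → Oak (or its reverse).

Minimum total distance: 60 km.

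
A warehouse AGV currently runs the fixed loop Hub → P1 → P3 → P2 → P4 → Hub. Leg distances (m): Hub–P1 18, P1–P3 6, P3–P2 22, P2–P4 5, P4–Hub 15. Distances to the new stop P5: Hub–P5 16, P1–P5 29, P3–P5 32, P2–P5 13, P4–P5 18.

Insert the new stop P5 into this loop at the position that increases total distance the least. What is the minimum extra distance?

Insertion cost between consecutive stops i–j is d(i,P5) + d(P5,j) − d(i,j):
  between Hub and P1: 16 + 29 − 18 = 27
  between P1 and P3: 29 + 32 − 6 = 55
  between P3 and P2: 32 + 13 − 22 = 23
  between P2 and P4: 13 + 18 − 5 = 26
  between P4 and Hub: 18 + 16 − 15 = 19
Cheapest insertion is between P4 and Hub, adding 19.
New total = 66 + 19 = 85.

Adding 19 m by placing P5 on the P4–Hub leg.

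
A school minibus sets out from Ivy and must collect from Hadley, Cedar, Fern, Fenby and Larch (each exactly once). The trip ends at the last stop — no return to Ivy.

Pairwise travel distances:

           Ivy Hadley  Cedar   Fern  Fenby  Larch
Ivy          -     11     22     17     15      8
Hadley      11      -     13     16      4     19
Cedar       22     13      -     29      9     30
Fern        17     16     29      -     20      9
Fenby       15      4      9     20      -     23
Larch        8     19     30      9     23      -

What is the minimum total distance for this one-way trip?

Shortest open route: 46.

There are 5! = 120 possible orderings.
Ivy → Hadley → Cedar → Fern → Fenby → Larch: 11+13+29+20+23 = 96
Ivy → Hadley → Cedar → Fern → Larch → Fenby: 11+13+29+9+23 = 85
Ivy → Hadley → Cedar → Fenby → Fern → Larch: 11+13+9+20+9 = 62
Ivy → Hadley → Cedar → Fenby → Larch → Fern: 11+13+9+23+9 = 65
Ivy → Hadley → Cedar → Larch → Fern → Fenby: 11+13+30+9+20 = 83
Ivy → Hadley → Cedar → Larch → Fenby → Fern: 11+13+30+23+20 = 97
Ivy → Hadley → Fern → Cedar → Fenby → Larch: 11+16+29+9+23 = 88
Ivy → Hadley → Fern → Cedar → Larch → Fenby: 11+16+29+30+23 = 109
Ivy → Hadley → Fern → Fenby → Cedar → Larch: 11+16+20+9+30 = 86
Ivy → Hadley → Fern → Fenby → Larch → Cedar: 11+16+20+23+30 = 100
Ivy → Hadley → Fern → Larch → Cedar → Fenby: 11+16+9+30+9 = 75
Ivy → Hadley → Fern → Larch → Fenby → Cedar: 11+16+9+23+9 = 68
Ivy → Hadley → Fenby → Cedar → Fern → Larch: 11+4+9+29+9 = 62
Ivy → Hadley → Fenby → Cedar → Larch → Fern: 11+4+9+30+9 = 63
… (106 more)
Ivy → Larch → Fern → Hadley → Fenby → Cedar: 8+9+16+4+9 = 46  ← best
The minimum is 46.
One shortest path: Ivy → Larch → Fern → Hadley → Fenby → Cedar.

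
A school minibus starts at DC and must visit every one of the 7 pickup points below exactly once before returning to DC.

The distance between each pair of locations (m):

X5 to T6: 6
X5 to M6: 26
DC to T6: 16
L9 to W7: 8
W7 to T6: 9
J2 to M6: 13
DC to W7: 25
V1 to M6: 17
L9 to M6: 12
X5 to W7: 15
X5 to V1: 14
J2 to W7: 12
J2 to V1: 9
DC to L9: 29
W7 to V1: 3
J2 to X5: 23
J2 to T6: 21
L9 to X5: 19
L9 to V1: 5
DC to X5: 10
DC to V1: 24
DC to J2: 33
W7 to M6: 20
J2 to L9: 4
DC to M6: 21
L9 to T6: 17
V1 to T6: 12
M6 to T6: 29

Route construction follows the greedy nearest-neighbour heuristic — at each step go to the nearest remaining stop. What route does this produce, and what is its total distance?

Nearest-neighbour total = 71 m; route DC → X5 → T6 → W7 → V1 → L9 → J2 → M6 → DC.

At DC the remaining stops are X5 10, T6 16, M6 21, V1 24, W7 25, L9 29, J2 33; go to X5.
At X5 the remaining stops are T6 6, V1 14, W7 15, L9 19, J2 23, M6 26; go to T6.
At T6 the remaining stops are W7 9, V1 12, L9 17, J2 21, M6 29; go to W7.
At W7 the remaining stops are V1 3, L9 8, J2 12, M6 20; go to V1.
At V1 the remaining stops are L9 5, J2 9, M6 17; go to L9.
At L9 the remaining stops are J2 4, M6 12; go to J2.
At J2 the remaining stops are M6 13; go to M6.
Return M6→DC: 21.
Total = 10 + 6 + 9 + 3 + 5 + 4 + 13 + 21 = 71.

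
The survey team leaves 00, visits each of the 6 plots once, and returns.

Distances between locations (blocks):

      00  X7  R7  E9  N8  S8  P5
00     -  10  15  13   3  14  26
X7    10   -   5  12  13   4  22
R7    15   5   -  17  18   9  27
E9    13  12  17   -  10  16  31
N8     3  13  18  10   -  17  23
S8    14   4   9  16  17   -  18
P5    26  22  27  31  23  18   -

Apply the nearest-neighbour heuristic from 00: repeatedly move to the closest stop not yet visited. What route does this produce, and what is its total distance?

Nearest-neighbour total = 91 blocks; route 00 → N8 → E9 → X7 → S8 → R7 → P5 → 00.

00 → [N8:3 / X7:10 / E9:13 / S8:14 / R7:15 / P5:26] → N8 (3)
N8 → [E9:10 / X7:13 / S8:17 / R7:18 / P5:23] → E9 (10)
E9 → [X7:12 / S8:16 / R7:17 / P5:31] → X7 (12)
X7 → [S8:4 / R7:5 / P5:22] → S8 (4)
S8 → [R7:9 / P5:18] → R7 (9)
R7 → [P5:27] → P5 (27)
Return P5→00: 26.
Total = 3 + 10 + 12 + 4 + 9 + 27 + 26 = 91.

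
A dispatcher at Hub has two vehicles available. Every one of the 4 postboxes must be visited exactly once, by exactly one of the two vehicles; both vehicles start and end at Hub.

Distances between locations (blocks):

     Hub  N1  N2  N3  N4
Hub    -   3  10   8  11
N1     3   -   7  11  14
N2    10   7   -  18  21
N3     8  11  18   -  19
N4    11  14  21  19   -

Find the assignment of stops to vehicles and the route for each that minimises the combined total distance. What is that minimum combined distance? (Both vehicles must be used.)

Check every non-empty split of the stops between the two vehicles; for each half take its own optimal tour:
  {N1} + {N2, N3, N4}: 6 + 58 = 64
  {N2} + {N1, N3, N4}: 20 + 44 = 64
  {N1, N2} + {N3, N4}: 20 + 38 = 58
  {N3} + {N1, N2, N4}: 16 + 42 = 58
  {N1, N3} + {N2, N4}: 22 + 42 = 64
  {N2, N3} + {N1, N4}: 36 + 28 = 64
  … (7 splits in total)
Best: vehicle 1 Hub → N1 → N2 → Hub = 20; vehicle 2 Hub → N3 → N4 → Hub = 38; combined 58.

58 blocks — the smallest possible combined total.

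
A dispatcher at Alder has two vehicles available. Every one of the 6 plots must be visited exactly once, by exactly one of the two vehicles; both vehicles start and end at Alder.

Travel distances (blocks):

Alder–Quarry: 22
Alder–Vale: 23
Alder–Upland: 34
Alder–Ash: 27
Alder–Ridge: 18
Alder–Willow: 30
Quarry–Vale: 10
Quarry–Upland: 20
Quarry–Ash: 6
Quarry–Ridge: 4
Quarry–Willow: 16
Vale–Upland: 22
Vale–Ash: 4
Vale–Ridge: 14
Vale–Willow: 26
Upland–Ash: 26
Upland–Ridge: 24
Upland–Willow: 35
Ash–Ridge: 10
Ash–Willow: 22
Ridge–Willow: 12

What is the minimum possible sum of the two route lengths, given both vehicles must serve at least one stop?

Check every non-empty split of the stops between the two vehicles; for each half take its own optimal tour:
  {Quarry} + {Vale, Upland, Ash, Ridge, Willow}: 44 + 112 = 156
  {Vale} + {Quarry, Upland, Ash, Ridge, Willow}: 46 + 112 = 158
  {Quarry, Vale} + {Upland, Ash, Ridge, Willow}: 55 + 112 = 167
  {Upland} + {Quarry, Vale, Ash, Ridge, Willow}: 68 + 79 = 147
  {Quarry, Upland} + {Vale, Ash, Ridge, Willow}: 76 + 79 = 155
  {Vale, Upland} + {Quarry, Ash, Ridge, Willow}: 79 + 79 = 158
  … (31 splits in total)
Best: vehicle 1 Alder → Upland → Alder = 68; vehicle 2 Alder → Vale → Ash → Quarry → Ridge → Willow → Alder = 79; combined 147.

147 blocks — the smallest possible combined total.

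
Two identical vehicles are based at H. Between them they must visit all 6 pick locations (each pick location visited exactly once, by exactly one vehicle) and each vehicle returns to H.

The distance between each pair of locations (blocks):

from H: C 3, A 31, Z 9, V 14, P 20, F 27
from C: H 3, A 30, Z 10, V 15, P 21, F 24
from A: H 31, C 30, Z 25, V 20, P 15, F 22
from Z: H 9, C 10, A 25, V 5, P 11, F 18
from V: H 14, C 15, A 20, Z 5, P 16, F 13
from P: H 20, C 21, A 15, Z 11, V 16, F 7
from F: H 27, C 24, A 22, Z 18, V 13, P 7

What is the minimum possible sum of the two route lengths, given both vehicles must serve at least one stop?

86 blocks — the smallest possible combined total.

Try each way of splitting the stops between the two vehicles (each non-empty) and, for each split, find the best tour for each vehicle:
  {C} + {A, Z, V, P, F}: 6 + 80 = 86
  {A} + {C, Z, V, P, F}: 62 + 58 = 120
  {C, A} + {Z, V, P, F}: 64 + 54 = 118
  {Z} + {C, A, V, P, F}: 18 + 82 = 100
  {C, Z} + {A, V, P, F}: 22 + 80 = 102
  {A, Z} + {C, V, P, F}: 65 + 58 = 123
  … (31 splits in total)
Best: vehicle 1 H → C → H = 6; vehicle 2 H → A → P → F → V → Z → H = 80; combined 86.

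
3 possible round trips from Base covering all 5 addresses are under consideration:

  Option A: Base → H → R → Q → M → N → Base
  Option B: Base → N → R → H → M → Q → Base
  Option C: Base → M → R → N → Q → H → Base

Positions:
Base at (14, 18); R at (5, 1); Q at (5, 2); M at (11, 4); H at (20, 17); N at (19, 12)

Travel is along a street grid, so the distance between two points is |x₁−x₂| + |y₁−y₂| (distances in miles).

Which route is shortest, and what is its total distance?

Option A: 7 + 31 + 1 + 8 + 16 + 11 = 74
Option B: 11 + 25 + 31 + 22 + 8 + 25 = 122
Option C: 17 + 9 + 25 + 24 + 30 + 7 = 112

Shortest is Option A, total 74 miles.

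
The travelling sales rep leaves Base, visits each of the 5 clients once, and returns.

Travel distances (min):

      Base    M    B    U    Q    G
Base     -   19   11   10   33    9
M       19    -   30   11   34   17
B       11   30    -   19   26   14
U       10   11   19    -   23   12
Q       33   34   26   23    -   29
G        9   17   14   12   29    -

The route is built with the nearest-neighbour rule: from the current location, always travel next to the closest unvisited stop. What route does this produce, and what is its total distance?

From Base: distances to unvisited — G=9, U=10, B=11, M=19, Q=33. Nearest is G (9).
From G: distances to unvisited — U=12, B=14, M=17, Q=29. Nearest is U (12).
From U: distances to unvisited — M=11, B=19, Q=23. Nearest is M (11).
From M: distances to unvisited — B=30, Q=34. Nearest is B (30).
From B: distances to unvisited — Q=26. Nearest is Q (26).
Return Q→Base: 33.
Total = 9 + 12 + 11 + 30 + 26 + 33 = 121.

Total distance 121 min via the nearest-neighbour route Base → G → U → M → B → Q → Base.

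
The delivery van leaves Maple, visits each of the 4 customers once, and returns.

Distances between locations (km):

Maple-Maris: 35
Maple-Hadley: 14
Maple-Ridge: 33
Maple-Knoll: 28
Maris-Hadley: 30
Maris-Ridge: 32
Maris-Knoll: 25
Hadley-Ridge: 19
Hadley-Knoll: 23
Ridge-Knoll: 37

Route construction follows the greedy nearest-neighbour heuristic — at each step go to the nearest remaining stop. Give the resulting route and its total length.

At Maple the remaining stops are Hadley 14, Knoll 28, Ridge 33, Maris 35; go to Hadley.
At Hadley the remaining stops are Ridge 19, Knoll 23, Maris 30; go to Ridge.
At Ridge the remaining stops are Maris 32, Knoll 37; go to Maris.
At Maris the remaining stops are Knoll 25; go to Knoll.
Return Knoll→Maple: 28.
Total = 14 + 19 + 32 + 25 + 28 = 118.

118 km along Maple → Hadley → Ridge → Maris → Knoll → Maple.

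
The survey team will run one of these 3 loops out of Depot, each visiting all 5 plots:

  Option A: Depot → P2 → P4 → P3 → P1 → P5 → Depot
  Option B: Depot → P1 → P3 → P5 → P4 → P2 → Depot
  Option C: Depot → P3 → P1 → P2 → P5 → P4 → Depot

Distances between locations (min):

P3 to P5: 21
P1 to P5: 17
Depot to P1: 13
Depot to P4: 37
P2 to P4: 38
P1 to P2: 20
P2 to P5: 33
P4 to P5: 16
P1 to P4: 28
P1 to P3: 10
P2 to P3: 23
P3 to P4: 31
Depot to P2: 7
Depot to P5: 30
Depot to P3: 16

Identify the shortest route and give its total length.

Option A: 7 + 38 + 31 + 10 + 17 + 30 = 133
Option B: 13 + 10 + 21 + 16 + 38 + 7 = 105
Option C: 16 + 10 + 20 + 33 + 16 + 37 = 132

105 min — Option B is the shortest.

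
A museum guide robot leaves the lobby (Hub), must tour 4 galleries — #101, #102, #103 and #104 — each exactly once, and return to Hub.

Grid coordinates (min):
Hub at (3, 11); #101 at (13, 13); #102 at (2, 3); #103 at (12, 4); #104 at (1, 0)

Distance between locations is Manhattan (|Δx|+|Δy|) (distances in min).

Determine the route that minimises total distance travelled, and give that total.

50 min — the shortest possible round trip.

There are 12 distinct closed tours to check (reversals are equivalent).
Hub - #101 - #102 - #103 - #104 - Hub: 12+21+11+15+13 = 72
Hub - #101 - #102 - #104 - #103 - Hub: 12+21+4+15+16 = 68
Hub - #101 - #103 - #102 - #104 - Hub: 12+10+11+4+13 = 50
Hub - #101 - #103 - #104 - #102 - Hub: 12+10+15+4+9 = 50
Hub - #101 - #104 - #102 - #103 - Hub: 12+25+4+11+16 = 68
Hub - #101 - #104 - #103 - #102 - Hub: 12+25+15+11+9 = 72
Hub - #102 - #101 - #103 - #104 - Hub: 9+21+10+15+13 = 68
Hub - #102 - #101 - #104 - #103 - Hub: 9+21+25+15+16 = 86
Hub - #102 - #103 - #101 - #104 - Hub: 9+11+10+25+13 = 68
Hub - #102 - #104 - #101 - #103 - Hub: 9+4+25+10+16 = 64
Hub - #103 - #101 - #102 - #104 - Hub: 16+10+21+4+13 = 64
Hub - #103 - #102 - #101 - #104 - Hub: 16+11+21+25+13 = 86
The minimum is 50.
One optimal route: Hub → #101 → #103 → #102 → #104 → Hub (or its reverse).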